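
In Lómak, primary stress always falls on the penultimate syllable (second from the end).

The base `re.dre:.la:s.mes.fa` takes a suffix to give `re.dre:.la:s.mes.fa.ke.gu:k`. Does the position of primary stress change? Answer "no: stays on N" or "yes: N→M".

Base `re.dre:.la:s.mes.fa` (5 syllables):
  The word has 5 syllables; the penultimate syllable (second from the end) is syllable 4 (mes).
  → primary stress on syllable 4.
Suffixed `re.dre:.la:s.mes.fa.ke.gu:k` (7 syllables):
  The word has 7 syllables; the penultimate syllable (second from the end) is syllable 6 (ke).
  → primary stress on syllable 6.

yes: 4→6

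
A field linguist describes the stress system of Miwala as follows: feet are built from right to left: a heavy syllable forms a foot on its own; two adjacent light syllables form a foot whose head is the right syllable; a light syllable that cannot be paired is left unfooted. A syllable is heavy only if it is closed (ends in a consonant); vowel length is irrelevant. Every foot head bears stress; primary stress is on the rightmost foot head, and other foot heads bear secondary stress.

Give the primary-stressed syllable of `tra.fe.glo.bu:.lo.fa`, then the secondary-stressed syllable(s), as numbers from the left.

primary 6, secondary 2, 4

Weights: 1 tra L, 2 fe L, 3 glo L, 4 bu: L, 5 lo L, 6 fa L.
Parse right to left (heavy = foot alone; LL = one foot; stranded L unfooted): (tra.ˈfe) (glo.ˈbu:) (lo.ˈfa).
Foot heads: 2, 4, 6.
Primary stress on the rightmost head = syllable 6.
Secondary stress on 2, 4: tra.ˌfe.glo.ˌbu:.lo.ˈfa.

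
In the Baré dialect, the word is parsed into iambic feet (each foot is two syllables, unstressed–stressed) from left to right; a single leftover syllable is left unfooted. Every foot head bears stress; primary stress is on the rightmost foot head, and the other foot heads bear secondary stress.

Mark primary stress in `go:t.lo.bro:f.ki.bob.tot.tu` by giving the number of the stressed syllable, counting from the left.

6

Parse left to right into iambic (σˈσ) feet: (go:t.ˈlo) (bro:f.ˈki) (bob.ˈtot) tu. Syllable 7 is left unfooted.
Foot heads (stressed positions): 2, 4, 6.
End Rule Rightmost: primary stress on the rightmost head = syllable 6.
Primary stress: syllable 6 → go:t.lo.bro:f.ki.bob.ˈtot.tu.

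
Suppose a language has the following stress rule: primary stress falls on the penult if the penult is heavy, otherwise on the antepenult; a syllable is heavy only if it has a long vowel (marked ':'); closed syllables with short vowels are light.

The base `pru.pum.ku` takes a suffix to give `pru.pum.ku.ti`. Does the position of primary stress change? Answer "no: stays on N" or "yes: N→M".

yes: 1→2

Base `pru.pum.ku` (3 syllables):
  Weights: 1 pru L, 2 pum L, 3 ku L.
  The penult (syllable 2, pum) is light, so stress falls on the antepenult (syllable 1, pru).
  → primary stress on syllable 1.
Suffixed `pru.pum.ku.ti` (4 syllables):
  Weights: 2 pum L, 3 ku L, 4 ti L.
  The penult (syllable 3, ku) is light, so stress falls on the antepenult (syllable 2, pum).
  → primary stress on syllable 2.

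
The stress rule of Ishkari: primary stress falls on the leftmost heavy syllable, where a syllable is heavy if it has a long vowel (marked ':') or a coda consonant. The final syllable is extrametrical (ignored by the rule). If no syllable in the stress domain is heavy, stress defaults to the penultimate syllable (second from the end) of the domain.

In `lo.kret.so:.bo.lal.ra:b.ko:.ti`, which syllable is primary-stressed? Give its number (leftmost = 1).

The final syllable (8, ti) is extrametrical; the stress domain is syllables 1–7.
Weights: 1 lo L, 2 kret H, 3 so: H, 4 bo L, 5 lal H, 6 ra:b H, 7 ko: H.
Heavy syllables in the domain: 2, 3, 5, 6, 7. The leftmost is syllable 2 (kret).
Primary stress: syllable 2 → lo.ˈkret.so:.bo.lal.ra:b.ko:.ti.

2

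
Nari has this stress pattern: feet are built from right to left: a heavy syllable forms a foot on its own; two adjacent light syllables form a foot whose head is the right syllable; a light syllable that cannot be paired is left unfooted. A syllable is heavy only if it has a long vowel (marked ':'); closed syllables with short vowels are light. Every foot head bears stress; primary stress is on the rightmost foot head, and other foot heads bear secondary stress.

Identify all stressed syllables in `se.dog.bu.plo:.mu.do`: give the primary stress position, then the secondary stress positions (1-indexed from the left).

Weights: 1 se L, 2 dog L, 3 bu L, 4 plo: H, 5 mu L, 6 do L.
Parse right to left (heavy = foot alone; LL = one foot; stranded L unfooted): se (dog.ˈbu) (ˈplo:) (mu.ˈdo).
Foot heads: 3, 4, 6.
Primary stress on the rightmost head = syllable 6.
Secondary stress on 3, 4: se.dog.ˌbu.ˌplo:.mu.ˈdo.

primary 6, secondary 3, 4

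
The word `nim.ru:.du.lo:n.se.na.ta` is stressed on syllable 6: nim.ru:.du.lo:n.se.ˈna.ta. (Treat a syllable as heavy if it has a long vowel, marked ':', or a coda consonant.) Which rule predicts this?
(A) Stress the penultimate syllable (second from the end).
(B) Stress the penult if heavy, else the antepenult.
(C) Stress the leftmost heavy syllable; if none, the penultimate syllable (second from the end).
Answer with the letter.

Rule A → syllable 6 ✓.
Rule B → syllable 5 (observed: 6).
Rule C → syllable 1 (observed: 6).

A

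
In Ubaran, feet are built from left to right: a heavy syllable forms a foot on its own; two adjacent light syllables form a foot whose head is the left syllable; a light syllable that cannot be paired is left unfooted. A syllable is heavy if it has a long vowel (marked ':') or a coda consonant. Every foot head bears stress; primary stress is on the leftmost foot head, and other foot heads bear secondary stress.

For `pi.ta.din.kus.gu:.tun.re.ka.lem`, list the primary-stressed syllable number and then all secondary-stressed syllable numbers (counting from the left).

Weights: 1 pi L, 2 ta L, 3 din H, 4 kus H, 5 gu: H, 6 tun H, 7 re L, 8 ka L, 9 lem H.
Parse left to right (heavy = foot alone; LL = one foot; stranded L unfooted): (ˈpi.ta) (ˈdin) (ˈkus) (ˈgu:) (ˈtun) (ˈre.ka) (ˈlem).
Foot heads: 1, 3, 4, 5, 6, 7, 9.
Primary stress on the leftmost head = syllable 1.
Secondary stress on 3, 4, 5, 6, 7, 9: ˈpi.ta.ˌdin.ˌkus.ˌgu:.ˌtun.ˌre.ka.ˌlem.

primary 1, secondary 3, 4, 5, 6, 7, 9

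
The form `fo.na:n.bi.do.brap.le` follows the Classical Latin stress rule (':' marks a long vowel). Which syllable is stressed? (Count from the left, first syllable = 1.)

Classical Latin: stress the penult if heavy (long vowel or closed), else the antepenult.
Weights: 4 do L, 5 brap H, 6 le L.
The penult (syllable 5, brap) is heavy, so it takes stress.
Stress on syllable 5: fo.na:n.bi.do.ˈbrap.le.

5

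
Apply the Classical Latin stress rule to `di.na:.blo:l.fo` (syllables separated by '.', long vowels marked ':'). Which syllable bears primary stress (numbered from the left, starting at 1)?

Classical Latin: stress the penult if heavy (long vowel or closed), else the antepenult.
Weights: 2 na: H, 3 blo:l H, 4 fo L.
The penult (syllable 3, blo:l) is heavy, so it takes stress.
Stress on syllable 3: di.na:.ˈblo:l.fo.

3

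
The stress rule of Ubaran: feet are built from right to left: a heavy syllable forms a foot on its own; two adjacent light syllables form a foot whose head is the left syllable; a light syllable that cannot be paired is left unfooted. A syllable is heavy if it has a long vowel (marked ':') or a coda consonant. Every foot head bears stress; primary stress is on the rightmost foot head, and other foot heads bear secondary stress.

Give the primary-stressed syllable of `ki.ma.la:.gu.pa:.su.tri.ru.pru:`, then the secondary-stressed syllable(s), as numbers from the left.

Weights: 1 ki L, 2 ma L, 3 la: H, 4 gu L, 5 pa: H, 6 su L, 7 tri L, 8 ru L, 9 pru: H.
Parse right to left (heavy = foot alone; LL = one foot; stranded L unfooted): (ˈki.ma) (ˈla:) gu (ˈpa:) su (ˈtri.ru) (ˈpru:).
Foot heads: 1, 3, 5, 7, 9.
Primary stress on the rightmost head = syllable 9.
Secondary stress on 1, 3, 5, 7: ˌki.ma.ˌla:.gu.ˌpa:.su.ˌtri.ru.ˈpru:.

primary 9, secondary 1, 3, 5, 7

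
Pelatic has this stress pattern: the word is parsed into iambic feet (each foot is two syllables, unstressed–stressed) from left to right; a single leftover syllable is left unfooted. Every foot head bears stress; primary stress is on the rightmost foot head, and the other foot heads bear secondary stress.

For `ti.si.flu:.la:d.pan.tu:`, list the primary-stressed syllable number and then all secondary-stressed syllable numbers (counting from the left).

primary 6, secondary 2, 4

Parse left to right into iambic (σˈσ) feet: (ti.ˈsi) (flu:.ˈla:d) (pan.ˈtu:).
Foot heads (stressed positions): 2, 4, 6.
End Rule Rightmost: primary stress on the rightmost head = syllable 6.
Secondary stress on 2, 4: ti.ˌsi.flu:.ˌla:d.pan.ˈtu:.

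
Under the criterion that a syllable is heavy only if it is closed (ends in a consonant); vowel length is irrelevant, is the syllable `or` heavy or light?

heavy

`or`: short vowel, closed (coda /r/). Closed (coda /r/) → heavy.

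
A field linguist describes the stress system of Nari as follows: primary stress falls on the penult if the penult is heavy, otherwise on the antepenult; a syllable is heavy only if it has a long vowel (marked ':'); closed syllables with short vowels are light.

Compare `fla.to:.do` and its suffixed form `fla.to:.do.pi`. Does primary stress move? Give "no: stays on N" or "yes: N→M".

no: stays on 2

Base `fla.to:.do` (3 syllables):
  Weights: 1 fla L, 2 to: H, 3 do L.
  The penult (syllable 2, to:) is heavy, so it takes stress.
  → primary stress on syllable 2.
Suffixed `fla.to:.do.pi` (4 syllables):
  Weights: 2 to: H, 3 do L, 4 pi L.
  The penult (syllable 3, do) is light, so stress falls on the antepenult (syllable 2, to:).
  → primary stress on syllable 2.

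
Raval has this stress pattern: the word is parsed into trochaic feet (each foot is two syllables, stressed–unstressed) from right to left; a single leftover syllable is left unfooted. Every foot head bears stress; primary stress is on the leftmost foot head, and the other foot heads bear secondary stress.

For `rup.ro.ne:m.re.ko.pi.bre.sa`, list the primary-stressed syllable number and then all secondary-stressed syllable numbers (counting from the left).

primary 1, secondary 3, 5, 7

Parse right to left into trochaic (ˈσσ) feet: (ˈrup.ro) (ˈne:m.re) (ˈko.pi) (ˈbre.sa).
Foot heads (stressed positions): 1, 3, 5, 7.
End Rule Leftmost: primary stress on the leftmost head = syllable 1.
Secondary stress on 3, 5, 7: ˈrup.ro.ˌne:m.re.ˌko.pi.ˌbre.sa.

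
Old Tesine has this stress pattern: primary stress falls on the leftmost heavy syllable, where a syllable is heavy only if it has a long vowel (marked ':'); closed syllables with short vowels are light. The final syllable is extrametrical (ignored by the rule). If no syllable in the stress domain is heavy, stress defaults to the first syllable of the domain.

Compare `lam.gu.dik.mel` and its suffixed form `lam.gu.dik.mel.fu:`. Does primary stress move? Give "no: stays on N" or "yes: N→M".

Base `lam.gu.dik.mel` (4 syllables):
  The final syllable (4, mel) is extrametrical; the stress domain is syllables 1–3.
  Weights: 1 lam L, 2 gu L, 3 dik L.
  No heavy syllable in the domain; default to the first syllable of the domain = syllable 1.
  → primary stress on syllable 1.
Suffixed `lam.gu.dik.mel.fu:` (5 syllables):
  The final syllable (5, fu:) is extrametrical; the stress domain is syllables 1–4.
  Weights: 1 lam L, 2 gu L, 3 dik L, 4 mel L.
  No heavy syllable in the domain; default to the first syllable of the domain = syllable 1.
  → primary stress on syllable 1.

no: stays on 1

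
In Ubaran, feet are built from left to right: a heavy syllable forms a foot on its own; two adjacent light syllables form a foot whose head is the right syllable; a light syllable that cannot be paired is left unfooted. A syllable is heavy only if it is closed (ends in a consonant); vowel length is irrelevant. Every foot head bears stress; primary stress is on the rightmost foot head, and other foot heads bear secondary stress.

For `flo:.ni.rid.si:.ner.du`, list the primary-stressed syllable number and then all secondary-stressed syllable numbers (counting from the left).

Weights: 1 flo: L, 2 ni L, 3 rid H, 4 si: L, 5 ner H, 6 du L.
Parse left to right (heavy = foot alone; LL = one foot; stranded L unfooted): (flo:.ˈni) (ˈrid) si: (ˈner) du.
Foot heads: 2, 3, 5.
Primary stress on the rightmost head = syllable 5.
Secondary stress on 2, 3: flo:.ˌni.ˌrid.si:.ˈner.du.

primary 5, secondary 2, 3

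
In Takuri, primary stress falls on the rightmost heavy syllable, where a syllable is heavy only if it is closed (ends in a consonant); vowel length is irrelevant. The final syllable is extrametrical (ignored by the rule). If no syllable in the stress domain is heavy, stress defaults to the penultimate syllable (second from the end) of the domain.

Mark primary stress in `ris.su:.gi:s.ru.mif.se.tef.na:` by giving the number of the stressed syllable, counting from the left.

7

The final syllable (8, na:) is extrametrical; the stress domain is syllables 1–7.
Weights: 1 ris H, 2 su: L, 3 gi:s H, 4 ru L, 5 mif H, 6 se L, 7 tef H.
Heavy syllables in the domain: 1, 3, 5, 7. The rightmost is syllable 7 (tef).
Primary stress: syllable 7 → ris.su:.gi:s.ru.mif.se.ˈtef.na:.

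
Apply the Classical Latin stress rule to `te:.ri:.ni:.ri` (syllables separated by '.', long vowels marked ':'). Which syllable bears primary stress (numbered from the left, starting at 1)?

3

Classical Latin: stress the penult if heavy (long vowel or closed), else the antepenult.
Weights: 2 ri: H, 3 ni: H, 4 ri L.
The penult (syllable 3, ni:) is heavy, so it takes stress.
Stress on syllable 3: te:.ri:.ˈni:.ri.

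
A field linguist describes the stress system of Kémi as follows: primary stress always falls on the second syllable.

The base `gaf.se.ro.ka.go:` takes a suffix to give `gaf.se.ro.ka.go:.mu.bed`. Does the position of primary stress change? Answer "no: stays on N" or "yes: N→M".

no: stays on 2

Base `gaf.se.ro.ka.go:` (5 syllables):
  The word has 5 syllables; the second syllable is syllable 2 (se).
  → primary stress on syllable 2.
Suffixed `gaf.se.ro.ka.go:.mu.bed` (7 syllables):
  The word has 7 syllables; the second syllable is syllable 2 (se).
  → primary stress on syllable 2.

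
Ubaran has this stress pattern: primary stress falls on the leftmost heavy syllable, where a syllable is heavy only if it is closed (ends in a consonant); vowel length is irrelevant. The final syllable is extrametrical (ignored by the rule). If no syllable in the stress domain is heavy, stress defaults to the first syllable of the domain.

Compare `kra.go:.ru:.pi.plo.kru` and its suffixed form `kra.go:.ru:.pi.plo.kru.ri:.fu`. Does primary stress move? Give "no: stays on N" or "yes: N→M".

Base `kra.go:.ru:.pi.plo.kru` (6 syllables):
  The final syllable (6, kru) is extrametrical; the stress domain is syllables 1–5.
  Weights: 1 kra L, 2 go: L, 3 ru: L, 4 pi L, 5 plo L.
  No heavy syllable in the domain; default to the first syllable of the domain = syllable 1.
  → primary stress on syllable 1.
Suffixed `kra.go:.ru:.pi.plo.kru.ri:.fu` (8 syllables):
  The final syllable (8, fu) is extrametrical; the stress domain is syllables 1–7.
  Weights: 1 kra L, 2 go: L, 3 ru: L, 4 pi L, 5 plo L, 6 kru L, 7 ri: L.
  No heavy syllable in the domain; default to the first syllable of the domain = syllable 1.
  → primary stress on syllable 1.

no: stays on 1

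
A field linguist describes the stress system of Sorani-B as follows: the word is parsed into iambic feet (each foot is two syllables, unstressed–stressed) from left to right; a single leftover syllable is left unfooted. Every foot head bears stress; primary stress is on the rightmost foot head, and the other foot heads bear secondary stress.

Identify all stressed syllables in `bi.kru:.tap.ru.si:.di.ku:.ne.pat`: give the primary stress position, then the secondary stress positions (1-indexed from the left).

Parse left to right into iambic (σˈσ) feet: (bi.ˈkru:) (tap.ˈru) (si:.ˈdi) (ku:.ˈne) pat. Syllable 9 is left unfooted.
Foot heads (stressed positions): 2, 4, 6, 8.
End Rule Rightmost: primary stress on the rightmost head = syllable 8.
Secondary stress on 2, 4, 6: bi.ˌkru:.tap.ˌru.si:.ˌdi.ku:.ˈne.pat.

primary 8, secondary 2, 4, 6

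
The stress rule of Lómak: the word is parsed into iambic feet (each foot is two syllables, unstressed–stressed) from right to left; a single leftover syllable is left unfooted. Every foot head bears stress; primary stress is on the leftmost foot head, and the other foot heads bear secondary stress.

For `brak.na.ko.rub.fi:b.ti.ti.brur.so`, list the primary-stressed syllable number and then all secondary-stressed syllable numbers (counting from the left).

Parse right to left into iambic (σˈσ) feet: brak (na.ˈko) (rub.ˈfi:b) (ti.ˈti) (brur.ˈso). Syllable 1 is left unfooted.
Foot heads (stressed positions): 3, 5, 7, 9.
End Rule Leftmost: primary stress on the leftmost head = syllable 3.
Secondary stress on 5, 7, 9: brak.na.ˈko.rub.ˌfi:b.ti.ˌti.brur.ˌso.

primary 3, secondary 5, 7, 9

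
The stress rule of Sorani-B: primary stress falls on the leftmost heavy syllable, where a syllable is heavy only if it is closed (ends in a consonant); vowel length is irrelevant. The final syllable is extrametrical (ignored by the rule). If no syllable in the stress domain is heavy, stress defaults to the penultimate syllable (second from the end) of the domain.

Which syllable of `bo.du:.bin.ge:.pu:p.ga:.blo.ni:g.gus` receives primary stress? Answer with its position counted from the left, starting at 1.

3

The final syllable (9, gus) is extrametrical; the stress domain is syllables 1–8.
Weights: 1 bo L, 2 du: L, 3 bin H, 4 ge: L, 5 pu:p H, 6 ga: L, 7 blo L, 8 ni:g H.
Heavy syllables in the domain: 3, 5, 8. The leftmost is syllable 3 (bin).
Primary stress: syllable 3 → bo.du:.ˈbin.ge:.pu:p.ga:.blo.ni:g.gus.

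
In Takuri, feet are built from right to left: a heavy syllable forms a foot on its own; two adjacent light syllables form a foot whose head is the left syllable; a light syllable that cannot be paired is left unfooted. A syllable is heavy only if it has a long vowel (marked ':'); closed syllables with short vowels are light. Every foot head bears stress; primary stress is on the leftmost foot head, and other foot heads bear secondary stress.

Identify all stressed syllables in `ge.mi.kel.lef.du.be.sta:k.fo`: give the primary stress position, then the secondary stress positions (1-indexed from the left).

Weights: 1 ge L, 2 mi L, 3 kel L, 4 lef L, 5 du L, 6 be L, 7 sta:k H, 8 fo L.
Parse right to left (heavy = foot alone; LL = one foot; stranded L unfooted): (ˈge.mi) (ˈkel.lef) (ˈdu.be) (ˈsta:k) fo.
Foot heads: 1, 3, 5, 7.
Primary stress on the leftmost head = syllable 1.
Secondary stress on 3, 5, 7: ˈge.mi.ˌkel.lef.ˌdu.be.ˌsta:k.fo.

primary 1, secondary 3, 5, 7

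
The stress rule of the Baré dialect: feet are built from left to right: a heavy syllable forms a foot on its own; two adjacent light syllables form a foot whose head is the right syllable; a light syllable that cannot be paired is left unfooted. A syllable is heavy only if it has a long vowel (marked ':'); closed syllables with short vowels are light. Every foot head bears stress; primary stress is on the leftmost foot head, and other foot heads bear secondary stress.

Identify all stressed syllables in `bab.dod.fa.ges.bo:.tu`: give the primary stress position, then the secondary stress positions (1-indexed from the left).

Weights: 1 bab L, 2 dod L, 3 fa L, 4 ges L, 5 bo: H, 6 tu L.
Parse left to right (heavy = foot alone; LL = one foot; stranded L unfooted): (bab.ˈdod) (fa.ˈges) (ˈbo:) tu.
Foot heads: 2, 4, 5.
Primary stress on the leftmost head = syllable 2.
Secondary stress on 4, 5: bab.ˈdod.fa.ˌges.ˌbo:.tu.

primary 2, secondary 4, 5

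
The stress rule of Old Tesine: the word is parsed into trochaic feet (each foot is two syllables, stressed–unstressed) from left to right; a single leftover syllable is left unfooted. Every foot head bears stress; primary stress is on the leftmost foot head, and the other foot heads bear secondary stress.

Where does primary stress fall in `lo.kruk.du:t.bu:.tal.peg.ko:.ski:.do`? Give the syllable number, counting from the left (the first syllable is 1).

1

Parse left to right into trochaic (ˈσσ) feet: (ˈlo.kruk) (ˈdu:t.bu:) (ˈtal.peg) (ˈko:.ski:) do. Syllable 9 is left unfooted.
Foot heads (stressed positions): 1, 3, 5, 7.
End Rule Leftmost: primary stress on the leftmost head = syllable 1.
Primary stress: syllable 1 → ˈlo.kruk.du:t.bu:.tal.peg.ko:.ski:.do.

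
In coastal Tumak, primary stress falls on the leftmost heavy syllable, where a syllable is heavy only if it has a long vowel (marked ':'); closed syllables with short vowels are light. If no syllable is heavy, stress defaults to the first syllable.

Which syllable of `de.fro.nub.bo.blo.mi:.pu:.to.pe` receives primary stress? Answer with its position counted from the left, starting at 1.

Weights: 1 de L, 2 fro L, 3 nub L, 4 bo L, 5 blo L, 6 mi: H, 7 pu: H, 8 to L, 9 pe L.
Heavy syllables in the domain: 6, 7. The leftmost is syllable 6 (mi:).
Primary stress: syllable 6 → de.fro.nub.bo.blo.ˈmi:.pu:.to.pe.

6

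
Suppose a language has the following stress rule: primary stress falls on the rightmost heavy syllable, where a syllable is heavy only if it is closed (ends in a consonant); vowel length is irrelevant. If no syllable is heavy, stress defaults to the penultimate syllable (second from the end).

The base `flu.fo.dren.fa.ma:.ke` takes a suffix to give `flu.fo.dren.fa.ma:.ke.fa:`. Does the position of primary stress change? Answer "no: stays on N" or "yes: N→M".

Base `flu.fo.dren.fa.ma:.ke` (6 syllables):
  Weights: 1 flu L, 2 fo L, 3 dren H, 4 fa L, 5 ma: L, 6 ke L.
  Heavy syllables in the domain: 3. The rightmost is syllable 3 (dren).
  → primary stress on syllable 3.
Suffixed `flu.fo.dren.fa.ma:.ke.fa:` (7 syllables):
  Weights: 1 flu L, 2 fo L, 3 dren H, 4 fa L, 5 ma: L, 6 ke L, 7 fa: L.
  Heavy syllables in the domain: 3. The rightmost is syllable 3 (dren).
  → primary stress on syllable 3.

no: stays on 3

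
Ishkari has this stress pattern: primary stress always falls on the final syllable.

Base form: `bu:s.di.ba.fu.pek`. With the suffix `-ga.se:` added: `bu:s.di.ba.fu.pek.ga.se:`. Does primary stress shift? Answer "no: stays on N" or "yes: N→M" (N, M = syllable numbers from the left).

Base `bu:s.di.ba.fu.pek` (5 syllables):
  The word has 5 syllables; the final syllable is syllable 5 (pek).
  → primary stress on syllable 5.
Suffixed `bu:s.di.ba.fu.pek.ga.se:` (7 syllables):
  The word has 7 syllables; the final syllable is syllable 7 (se:).
  → primary stress on syllable 7.

yes: 5→7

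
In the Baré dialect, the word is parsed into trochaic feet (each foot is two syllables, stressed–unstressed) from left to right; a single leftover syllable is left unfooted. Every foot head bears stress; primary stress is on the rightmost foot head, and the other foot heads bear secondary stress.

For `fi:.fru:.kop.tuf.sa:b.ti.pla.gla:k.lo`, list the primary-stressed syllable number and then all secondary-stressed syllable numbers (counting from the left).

primary 7, secondary 1, 3, 5

Parse left to right into trochaic (ˈσσ) feet: (ˈfi:.fru:) (ˈkop.tuf) (ˈsa:b.ti) (ˈpla.gla:k) lo. Syllable 9 is left unfooted.
Foot heads (stressed positions): 1, 3, 5, 7.
End Rule Rightmost: primary stress on the rightmost head = syllable 7.
Secondary stress on 1, 3, 5: ˌfi:.fru:.ˌkop.tuf.ˌsa:b.ti.ˈpla.gla:k.lo.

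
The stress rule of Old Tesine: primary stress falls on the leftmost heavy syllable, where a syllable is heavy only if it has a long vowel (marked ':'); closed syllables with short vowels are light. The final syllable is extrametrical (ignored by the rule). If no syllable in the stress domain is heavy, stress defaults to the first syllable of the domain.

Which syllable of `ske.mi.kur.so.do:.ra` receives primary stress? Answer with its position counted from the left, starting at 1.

The final syllable (6, ra) is extrametrical; the stress domain is syllables 1–5.
Weights: 1 ske L, 2 mi L, 3 kur L, 4 so L, 5 do: H.
Heavy syllables in the domain: 5. The leftmost is syllable 5 (do:).
Primary stress: syllable 5 → ske.mi.kur.so.ˈdo:.ra.

5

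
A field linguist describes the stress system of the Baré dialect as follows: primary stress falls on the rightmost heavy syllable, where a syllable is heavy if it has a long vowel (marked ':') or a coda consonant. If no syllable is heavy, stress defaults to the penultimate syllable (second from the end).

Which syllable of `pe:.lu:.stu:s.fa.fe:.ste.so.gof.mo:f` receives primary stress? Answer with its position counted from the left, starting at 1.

Weights: 1 pe: H, 2 lu: H, 3 stu:s H, 4 fa L, 5 fe: H, 6 ste L, 7 so L, 8 gof H, 9 mo:f H.
Heavy syllables in the domain: 1, 2, 3, 5, 8, 9. The rightmost is syllable 9 (mo:f).
Primary stress: syllable 9 → pe:.lu:.stu:s.fa.fe:.ste.so.gof.ˈmo:f.

9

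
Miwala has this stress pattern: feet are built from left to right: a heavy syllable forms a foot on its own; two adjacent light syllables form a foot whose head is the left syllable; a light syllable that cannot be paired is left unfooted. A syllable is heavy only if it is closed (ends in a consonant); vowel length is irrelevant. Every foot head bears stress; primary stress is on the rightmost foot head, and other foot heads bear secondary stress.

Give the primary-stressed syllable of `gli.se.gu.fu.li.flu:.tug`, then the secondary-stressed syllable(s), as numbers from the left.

primary 7, secondary 1, 3, 5

Weights: 1 gli L, 2 se L, 3 gu L, 4 fu L, 5 li L, 6 flu: L, 7 tug H.
Parse left to right (heavy = foot alone; LL = one foot; stranded L unfooted): (ˈgli.se) (ˈgu.fu) (ˈli.flu:) (ˈtug).
Foot heads: 1, 3, 5, 7.
Primary stress on the rightmost head = syllable 7.
Secondary stress on 1, 3, 5: ˌgli.se.ˌgu.fu.ˌli.flu:.ˈtug.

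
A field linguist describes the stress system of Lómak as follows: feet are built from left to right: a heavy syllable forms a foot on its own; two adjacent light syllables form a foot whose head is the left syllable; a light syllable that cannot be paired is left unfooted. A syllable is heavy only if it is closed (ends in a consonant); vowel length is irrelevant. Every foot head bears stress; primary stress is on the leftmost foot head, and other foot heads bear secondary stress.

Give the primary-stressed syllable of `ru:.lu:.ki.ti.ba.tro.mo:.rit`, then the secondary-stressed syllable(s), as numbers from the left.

primary 1, secondary 3, 5, 8

Weights: 1 ru: L, 2 lu: L, 3 ki L, 4 ti L, 5 ba L, 6 tro L, 7 mo: L, 8 rit H.
Parse left to right (heavy = foot alone; LL = one foot; stranded L unfooted): (ˈru:.lu:) (ˈki.ti) (ˈba.tro) mo: (ˈrit).
Foot heads: 1, 3, 5, 8.
Primary stress on the leftmost head = syllable 1.
Secondary stress on 3, 5, 8: ˈru:.lu:.ˌki.ti.ˌba.tro.mo:.ˌrit.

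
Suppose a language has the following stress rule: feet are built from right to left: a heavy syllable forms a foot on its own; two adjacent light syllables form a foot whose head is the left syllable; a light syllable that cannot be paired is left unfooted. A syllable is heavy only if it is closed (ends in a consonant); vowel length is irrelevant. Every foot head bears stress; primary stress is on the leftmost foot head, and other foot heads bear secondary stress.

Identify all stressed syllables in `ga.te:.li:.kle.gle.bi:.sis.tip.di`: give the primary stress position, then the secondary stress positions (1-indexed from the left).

Weights: 1 ga L, 2 te: L, 3 li: L, 4 kle L, 5 gle L, 6 bi: L, 7 sis H, 8 tip H, 9 di L.
Parse right to left (heavy = foot alone; LL = one foot; stranded L unfooted): (ˈga.te:) (ˈli:.kle) (ˈgle.bi:) (ˈsis) (ˈtip) di.
Foot heads: 1, 3, 5, 7, 8.
Primary stress on the leftmost head = syllable 1.
Secondary stress on 3, 5, 7, 8: ˈga.te:.ˌli:.kle.ˌgle.bi:.ˌsis.ˌtip.di.

primary 1, secondary 3, 5, 7, 8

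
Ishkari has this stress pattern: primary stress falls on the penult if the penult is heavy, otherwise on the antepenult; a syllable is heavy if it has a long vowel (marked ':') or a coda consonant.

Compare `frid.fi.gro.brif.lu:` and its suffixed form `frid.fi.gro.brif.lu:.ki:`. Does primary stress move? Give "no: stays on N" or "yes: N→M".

yes: 4→5

Base `frid.fi.gro.brif.lu:` (5 syllables):
  Weights: 3 gro L, 4 brif H, 5 lu: H.
  The penult (syllable 4, brif) is heavy, so it takes stress.
  → primary stress on syllable 4.
Suffixed `frid.fi.gro.brif.lu:.ki:` (6 syllables):
  Weights: 4 brif H, 5 lu: H, 6 ki: H.
  The penult (syllable 5, lu:) is heavy, so it takes stress.
  → primary stress on syllable 5.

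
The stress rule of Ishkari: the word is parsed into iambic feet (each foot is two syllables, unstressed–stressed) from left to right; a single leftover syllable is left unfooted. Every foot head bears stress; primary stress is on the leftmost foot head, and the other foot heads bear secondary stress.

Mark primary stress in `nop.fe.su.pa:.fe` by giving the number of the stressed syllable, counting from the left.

2

Parse left to right into iambic (σˈσ) feet: (nop.ˈfe) (su.ˈpa:) fe. Syllable 5 is left unfooted.
Foot heads (stressed positions): 2, 4.
End Rule Leftmost: primary stress on the leftmost head = syllable 2.
Primary stress: syllable 2 → nop.ˈfe.su.pa:.fe.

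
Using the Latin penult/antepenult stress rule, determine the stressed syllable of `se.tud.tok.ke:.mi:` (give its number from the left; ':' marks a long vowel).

4

Classical Latin: stress the penult if heavy (long vowel or closed), else the antepenult.
Weights: 3 tok H, 4 ke: H, 5 mi: H.
The penult (syllable 4, ke:) is heavy, so it takes stress.
Stress on syllable 4: se.tud.tok.ˈke:.mi:.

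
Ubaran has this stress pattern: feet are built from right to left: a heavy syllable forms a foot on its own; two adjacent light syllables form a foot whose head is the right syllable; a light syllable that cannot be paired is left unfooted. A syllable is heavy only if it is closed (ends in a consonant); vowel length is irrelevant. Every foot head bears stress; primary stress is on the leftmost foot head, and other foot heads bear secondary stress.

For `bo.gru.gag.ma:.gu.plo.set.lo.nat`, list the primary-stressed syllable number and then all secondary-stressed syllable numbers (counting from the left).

primary 2, secondary 3, 6, 7, 9

Weights: 1 bo L, 2 gru L, 3 gag H, 4 ma: L, 5 gu L, 6 plo L, 7 set H, 8 lo L, 9 nat H.
Parse right to left (heavy = foot alone; LL = one foot; stranded L unfooted): (bo.ˈgru) (ˈgag) ma: (gu.ˈplo) (ˈset) lo (ˈnat).
Foot heads: 2, 3, 6, 7, 9.
Primary stress on the leftmost head = syllable 2.
Secondary stress on 3, 6, 7, 9: bo.ˈgru.ˌgag.ma:.gu.ˌplo.ˌset.lo.ˌnat.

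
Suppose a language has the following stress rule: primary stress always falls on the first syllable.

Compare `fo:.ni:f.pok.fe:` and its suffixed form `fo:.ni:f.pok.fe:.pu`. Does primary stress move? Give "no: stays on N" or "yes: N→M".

no: stays on 1

Base `fo:.ni:f.pok.fe:` (4 syllables):
  The word has 4 syllables; the first syllable is syllable 1 (fo:).
  → primary stress on syllable 1.
Suffixed `fo:.ni:f.pok.fe:.pu` (5 syllables):
  The word has 5 syllables; the first syllable is syllable 1 (fo:).
  → primary stress on syllable 1.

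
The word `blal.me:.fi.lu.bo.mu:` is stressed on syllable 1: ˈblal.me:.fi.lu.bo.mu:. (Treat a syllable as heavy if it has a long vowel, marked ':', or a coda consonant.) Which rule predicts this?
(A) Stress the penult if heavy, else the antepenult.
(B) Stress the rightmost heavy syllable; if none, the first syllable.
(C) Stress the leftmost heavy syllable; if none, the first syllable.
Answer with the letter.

C

Rule A → syllable 4 (observed: 1).
Rule B → syllable 6 (observed: 1).
Rule C → syllable 1 ✓.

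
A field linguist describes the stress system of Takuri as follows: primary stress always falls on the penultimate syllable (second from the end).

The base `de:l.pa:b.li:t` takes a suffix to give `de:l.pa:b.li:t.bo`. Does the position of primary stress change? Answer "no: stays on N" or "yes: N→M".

Base `de:l.pa:b.li:t` (3 syllables):
  The word has 3 syllables; the penultimate syllable (second from the end) is syllable 2 (pa:b).
  → primary stress on syllable 2.
Suffixed `de:l.pa:b.li:t.bo` (4 syllables):
  The word has 4 syllables; the penultimate syllable (second from the end) is syllable 3 (li:t).
  → primary stress on syllable 3.

yes: 2→3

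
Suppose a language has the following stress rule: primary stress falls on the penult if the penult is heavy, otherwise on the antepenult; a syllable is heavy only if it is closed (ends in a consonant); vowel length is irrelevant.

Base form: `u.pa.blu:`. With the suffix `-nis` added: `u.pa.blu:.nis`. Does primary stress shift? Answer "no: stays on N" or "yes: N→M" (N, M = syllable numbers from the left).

Base `u.pa.blu:` (3 syllables):
  Weights: 1 u L, 2 pa L, 3 blu: L.
  The penult (syllable 2, pa) is light, so stress falls on the antepenult (syllable 1, u).
  → primary stress on syllable 1.
Suffixed `u.pa.blu:.nis` (4 syllables):
  Weights: 2 pa L, 3 blu: L, 4 nis H.
  The penult (syllable 3, blu:) is light, so stress falls on the antepenult (syllable 2, pa).
  → primary stress on syllable 2.

yes: 1→2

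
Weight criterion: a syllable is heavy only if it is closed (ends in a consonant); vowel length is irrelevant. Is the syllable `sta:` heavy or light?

light

`sta:`: long vowel, open (no coda). Open (no coda) → light.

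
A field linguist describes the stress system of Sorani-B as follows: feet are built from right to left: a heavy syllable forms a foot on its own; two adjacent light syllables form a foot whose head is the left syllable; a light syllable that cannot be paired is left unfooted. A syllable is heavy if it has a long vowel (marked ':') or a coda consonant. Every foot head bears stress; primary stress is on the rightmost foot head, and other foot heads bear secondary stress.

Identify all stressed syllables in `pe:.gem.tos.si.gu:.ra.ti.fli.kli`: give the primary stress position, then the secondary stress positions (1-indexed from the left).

primary 8, secondary 1, 2, 3, 5, 6

Weights: 1 pe: H, 2 gem H, 3 tos H, 4 si L, 5 gu: H, 6 ra L, 7 ti L, 8 fli L, 9 kli L.
Parse right to left (heavy = foot alone; LL = one foot; stranded L unfooted): (ˈpe:) (ˈgem) (ˈtos) si (ˈgu:) (ˈra.ti) (ˈfli.kli).
Foot heads: 1, 2, 3, 5, 6, 8.
Primary stress on the rightmost head = syllable 8.
Secondary stress on 1, 2, 3, 5, 6: ˌpe:.ˌgem.ˌtos.si.ˌgu:.ˌra.ti.ˈfli.kli.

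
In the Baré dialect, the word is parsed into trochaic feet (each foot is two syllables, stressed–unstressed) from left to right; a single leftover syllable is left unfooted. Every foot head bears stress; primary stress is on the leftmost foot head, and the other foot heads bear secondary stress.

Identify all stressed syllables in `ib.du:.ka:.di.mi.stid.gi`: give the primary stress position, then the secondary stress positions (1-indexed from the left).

Parse left to right into trochaic (ˈσσ) feet: (ˈib.du:) (ˈka:.di) (ˈmi.stid) gi. Syllable 7 is left unfooted.
Foot heads (stressed positions): 1, 3, 5.
End Rule Leftmost: primary stress on the leftmost head = syllable 1.
Secondary stress on 3, 5: ˈib.du:.ˌka:.di.ˌmi.stid.gi.

primary 1, secondary 3, 5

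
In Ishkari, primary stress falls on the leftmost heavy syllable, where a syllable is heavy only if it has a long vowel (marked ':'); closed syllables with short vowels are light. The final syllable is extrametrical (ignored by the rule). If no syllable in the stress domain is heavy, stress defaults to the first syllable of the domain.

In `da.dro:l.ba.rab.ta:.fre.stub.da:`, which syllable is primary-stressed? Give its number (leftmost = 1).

2

The final syllable (8, da:) is extrametrical; the stress domain is syllables 1–7.
Weights: 1 da L, 2 dro:l H, 3 ba L, 4 rab L, 5 ta: H, 6 fre L, 7 stub L.
Heavy syllables in the domain: 2, 5. The leftmost is syllable 2 (dro:l).
Primary stress: syllable 2 → da.ˈdro:l.ba.rab.ta:.fre.stub.da:.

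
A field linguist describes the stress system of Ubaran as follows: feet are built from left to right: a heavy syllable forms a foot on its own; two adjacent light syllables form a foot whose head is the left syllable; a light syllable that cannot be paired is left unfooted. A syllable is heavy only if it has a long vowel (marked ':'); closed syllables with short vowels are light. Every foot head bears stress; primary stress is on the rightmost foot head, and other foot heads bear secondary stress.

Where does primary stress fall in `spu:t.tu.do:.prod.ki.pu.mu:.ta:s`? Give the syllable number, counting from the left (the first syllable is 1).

8

Weights: 1 spu:t H, 2 tu L, 3 do: H, 4 prod L, 5 ki L, 6 pu L, 7 mu: H, 8 ta:s H.
Parse left to right (heavy = foot alone; LL = one foot; stranded L unfooted): (ˈspu:t) tu (ˈdo:) (ˈprod.ki) pu (ˈmu:) (ˈta:s).
Foot heads: 1, 3, 4, 7, 8.
Primary stress on the rightmost head = syllable 8.
Primary stress: syllable 8 → spu:t.tu.do:.prod.ki.pu.mu:.ˈta:s.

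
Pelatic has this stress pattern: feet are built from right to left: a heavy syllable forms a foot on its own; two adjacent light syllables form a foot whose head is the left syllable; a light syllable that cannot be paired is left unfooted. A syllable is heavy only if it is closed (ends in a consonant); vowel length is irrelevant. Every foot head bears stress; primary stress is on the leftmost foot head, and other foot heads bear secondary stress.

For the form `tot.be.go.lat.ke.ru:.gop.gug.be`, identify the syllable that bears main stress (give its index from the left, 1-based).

1

Weights: 1 tot H, 2 be L, 3 go L, 4 lat H, 5 ke L, 6 ru: L, 7 gop H, 8 gug H, 9 be L.
Parse right to left (heavy = foot alone; LL = one foot; stranded L unfooted): (ˈtot) (ˈbe.go) (ˈlat) (ˈke.ru:) (ˈgop) (ˈgug) be.
Foot heads: 1, 2, 4, 5, 7, 8.
Primary stress on the leftmost head = syllable 1.
Primary stress: syllable 1 → ˈtot.be.go.lat.ke.ru:.gop.gug.be.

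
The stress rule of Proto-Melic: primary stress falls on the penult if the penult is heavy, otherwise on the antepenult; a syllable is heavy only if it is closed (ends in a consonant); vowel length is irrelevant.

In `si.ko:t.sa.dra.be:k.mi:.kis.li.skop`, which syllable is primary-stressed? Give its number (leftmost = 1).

7

Weights: 7 kis H, 8 li L, 9 skop H.
The penult (syllable 8, li) is light, so stress falls on the antepenult (syllable 7, kis).
Primary stress: syllable 7 → si.ko:t.sa.dra.be:k.mi:.ˈkis.li.skop.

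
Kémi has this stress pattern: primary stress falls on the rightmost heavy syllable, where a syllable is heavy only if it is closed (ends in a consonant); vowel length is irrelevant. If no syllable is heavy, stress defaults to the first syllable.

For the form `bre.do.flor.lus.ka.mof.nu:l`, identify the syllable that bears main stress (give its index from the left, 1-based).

7

Weights: 1 bre L, 2 do L, 3 flor H, 4 lus H, 5 ka L, 6 mof H, 7 nu:l H.
Heavy syllables in the domain: 3, 4, 6, 7. The rightmost is syllable 7 (nu:l).
Primary stress: syllable 7 → bre.do.flor.lus.ka.mof.ˈnu:l.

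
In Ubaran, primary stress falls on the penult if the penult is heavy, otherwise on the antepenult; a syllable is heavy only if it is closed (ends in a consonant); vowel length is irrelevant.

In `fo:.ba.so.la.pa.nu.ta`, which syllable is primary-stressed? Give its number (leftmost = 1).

Weights: 5 pa L, 6 nu L, 7 ta L.
The penult (syllable 6, nu) is light, so stress falls on the antepenult (syllable 5, pa).
Primary stress: syllable 5 → fo:.ba.so.la.ˈpa.nu.ta.

5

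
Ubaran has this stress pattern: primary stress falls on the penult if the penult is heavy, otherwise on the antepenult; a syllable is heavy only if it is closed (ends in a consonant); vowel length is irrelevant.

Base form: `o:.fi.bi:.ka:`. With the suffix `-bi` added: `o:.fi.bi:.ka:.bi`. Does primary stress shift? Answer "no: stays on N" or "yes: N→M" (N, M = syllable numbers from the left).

yes: 2→3

Base `o:.fi.bi:.ka:` (4 syllables):
  Weights: 2 fi L, 3 bi: L, 4 ka: L.
  The penult (syllable 3, bi:) is light, so stress falls on the antepenult (syllable 2, fi).
  → primary stress on syllable 2.
Suffixed `o:.fi.bi:.ka:.bi` (5 syllables):
  Weights: 3 bi: L, 4 ka: L, 5 bi L.
  The penult (syllable 4, ka:) is light, so stress falls on the antepenult (syllable 3, bi:).
  → primary stress on syllable 3.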